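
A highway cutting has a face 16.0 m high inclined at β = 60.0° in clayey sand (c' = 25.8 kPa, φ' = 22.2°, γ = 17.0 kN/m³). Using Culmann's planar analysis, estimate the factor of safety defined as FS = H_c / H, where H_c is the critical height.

H_c = (4c'/γ) · sinβ cosφ' / [1 − cos(β − φ')]
    = (4·25.8/17.0) · sin60.0°·cos22.2° / [1 − cos37.8°]
    = 6.071 · 0.8018 / 0.2098 = 23.20 m
FS = H_c / H = 23.20 / 16.0 = 1.450

FS = 1.45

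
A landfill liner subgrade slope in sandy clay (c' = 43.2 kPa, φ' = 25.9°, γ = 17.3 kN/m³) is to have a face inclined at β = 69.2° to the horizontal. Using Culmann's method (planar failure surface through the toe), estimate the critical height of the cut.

H_c = 30.86 m

Culmann's analysis gives the critical failure plane at α_cr = (β + φ')/2 = (69.2 + 25.9)/2 = 47.5°, and the critical height
H_c = (4c'/γ) · sinβ cosφ' / [1 − cos(β − φ')]
    = (4·43.2/17.3) · sin69.2°·cos25.9° / [1 − cos(43.3°)]
    = 9.988 · 0.9348·0.8996 / [1 − 0.7278]
    = 9.988 · 0.8409 / 0.2722
    = 30.86 m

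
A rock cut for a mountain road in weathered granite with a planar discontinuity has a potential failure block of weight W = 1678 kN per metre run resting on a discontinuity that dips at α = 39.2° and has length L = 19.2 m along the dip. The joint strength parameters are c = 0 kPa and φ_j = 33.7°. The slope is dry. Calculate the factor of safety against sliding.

FS = 0.82

Resolving the block weight along and normal to the plane and applying the Mohr–Coulomb strength on the joint:
N' = W cosα = 1678·cos39.2° = 1300.4 kN/m
Driving force T = W sinα = 1678·sin39.2° = 1060.5 kN/m
Resisting force R = c·L + N'·tanφ_j = 0·19.2 + 1300.4·tan33.7° = 0.0 + 867.2 = 867.2 kN/m
FS = R / T = 867.2 / 1060.5 = 0.818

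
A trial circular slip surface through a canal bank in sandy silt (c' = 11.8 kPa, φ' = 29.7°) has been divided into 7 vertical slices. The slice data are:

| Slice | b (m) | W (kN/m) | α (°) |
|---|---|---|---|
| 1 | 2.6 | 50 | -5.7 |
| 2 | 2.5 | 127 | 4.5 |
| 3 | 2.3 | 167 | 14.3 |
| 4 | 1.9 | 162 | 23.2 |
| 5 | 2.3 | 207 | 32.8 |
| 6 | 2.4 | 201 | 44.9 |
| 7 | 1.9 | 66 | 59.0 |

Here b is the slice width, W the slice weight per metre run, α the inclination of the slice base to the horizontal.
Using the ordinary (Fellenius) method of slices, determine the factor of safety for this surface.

FS = 1.68

Ordinary method of slices: FS = Σ[c'·Δl_i + (W_i cosα_i)·tanφ'] / Σ W_i sinα_i, with Δl_i = b_i / cosα_i.
Slice 1: Δl = 2.6/cos(-5.7°) = 2.613 m; N'_1 = 50·cos(-5.7°) = 49.8; c'Δl = 30.83; W sinα = -5.0
Slice 2: Δl = 2.5/cos4.5° = 2.508 m; N'_2 = 127·cos4.5° = 126.6; c'Δl = 29.59; W sinα = 10.0
Slice 3: Δl = 2.3/cos14.3° = 2.374 m; N'_3 = 167·cos14.3° = 161.8; c'Δl = 28.01; W sinα = 41.2
Slice 4: Δl = 1.9/cos23.2° = 2.067 m; N'_4 = 162·cos23.2° = 148.9; c'Δl = 24.39; W sinα = 63.8
Slice 5: Δl = 2.3/cos32.8° = 2.736 m; N'_5 = 207·cos32.8° = 174.0; c'Δl = 32.29; W sinα = 112.1
Slice 6: Δl = 2.4/cos44.9° = 3.388 m; N'_6 = 201·cos44.9° = 142.4; c'Δl = 39.98; W sinα = 141.9
Slice 7: Δl = 1.9/cos59.0° = 3.689 m; N'_7 = 66·cos59.0° = 34.0; c'Δl = 43.53; W sinα = 56.6
Σc'Δl = 228.6 kN/m; ΣN' = 837.5 kN/m; ΣW sinα = 420.7 kN/m
Resisting = 228.6 + 837.5·tan29.7° = 228.6 + 477.7 = 706.3 kN/m
FS = 706.3 / 420.7 = 1.679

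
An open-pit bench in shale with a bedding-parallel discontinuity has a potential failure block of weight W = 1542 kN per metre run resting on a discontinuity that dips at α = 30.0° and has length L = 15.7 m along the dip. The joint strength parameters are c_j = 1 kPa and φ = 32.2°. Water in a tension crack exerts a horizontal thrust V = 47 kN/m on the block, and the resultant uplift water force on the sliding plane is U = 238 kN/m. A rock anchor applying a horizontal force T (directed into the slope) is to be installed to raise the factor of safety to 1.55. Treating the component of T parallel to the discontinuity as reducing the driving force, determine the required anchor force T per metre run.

Resolving forces along and normal to the sliding plane, with the horizontal anchor force T adding T·sinα to the effective normal force and T·cosα acting up the plane against the driving force:
FS = [c_jL + (W cosα − U − V sinα + T sinα) tanφ] / [W sinα + V cosα − T cosα]
Without the anchor: N' = 1073.9 kN/m, driving T_d = 811.7 kN/m, resisting R = 1·15.7 + 1073.9·tan32.2° = 692.0 kN/m, FS = 0.85.
Setting FS = 1.55 and solving for T:
1.55·(811.7 − T cos30.0°) = 692.0 + T sin30.0°·tan32.2°
T·(sin30.0°·tan32.2° + 1.55·cos30.0°) = 1.55·811.7 − 692.0
T·(0.5000·0.6297 + 1.55·0.8660) = 1258.1 − 692.0 = 566.2
T·1.6572 = 566.2
T = 341.6 kN/m

T = 342 kN/m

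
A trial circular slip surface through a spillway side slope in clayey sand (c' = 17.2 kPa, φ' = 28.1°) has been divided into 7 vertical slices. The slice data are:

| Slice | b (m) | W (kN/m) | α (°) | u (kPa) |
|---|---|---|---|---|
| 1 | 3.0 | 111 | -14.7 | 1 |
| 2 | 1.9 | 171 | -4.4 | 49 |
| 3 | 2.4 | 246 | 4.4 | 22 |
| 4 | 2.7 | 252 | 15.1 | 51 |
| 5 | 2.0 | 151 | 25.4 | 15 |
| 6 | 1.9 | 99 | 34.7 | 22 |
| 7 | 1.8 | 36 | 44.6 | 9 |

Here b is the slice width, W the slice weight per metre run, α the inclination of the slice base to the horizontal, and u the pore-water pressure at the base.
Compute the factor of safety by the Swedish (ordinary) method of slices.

FS = 3.29

Ordinary method of slices: FS = Σ[c'·Δl_i + (W_i cosα_i − u_i·Δl_i)·tanφ'] / Σ W_i sinα_i, with Δl_i = b_i / cosα_i.
Slice 1: Δl = 3.0/cos(-14.7°) = 3.102 m; N'_1 = 111·cos(-14.7°) − 1·3.102 = 104.3; c'Δl = 53.35; W sinα = -28.2
Slice 2: Δl = 1.9/cos(-4.4°) = 1.906 m; N'_2 = 171·cos(-4.4°) − 49·1.906 = 77.1; c'Δl = 32.78; W sinα = -13.1
Slice 3: Δl = 2.4/cos4.4° = 2.407 m; N'_3 = 246·cos4.4° − 22·2.407 = 192.3; c'Δl = 41.40; W sinα = 18.9
Slice 4: Δl = 2.7/cos15.1° = 2.797 m; N'_4 = 252·cos15.1° − 51·2.797 = 100.7; c'Δl = 48.10; W sinα = 65.6
Slice 5: Δl = 2.0/cos25.4° = 2.214 m; N'_5 = 151·cos25.4° − 15·2.214 = 103.2; c'Δl = 38.08; W sinα = 64.8
Slice 6: Δl = 1.9/cos34.7° = 2.311 m; N'_6 = 99·cos34.7° − 22·2.311 = 30.5; c'Δl = 39.75; W sinα = 56.4
Slice 7: Δl = 1.8/cos44.6° = 2.528 m; N'_7 = 36·cos44.6° − 9·2.528 = 2.9; c'Δl = 43.48; W sinα = 25.3
Σc'Δl = 296.9 kN/m; ΣN' = 611.0 kN/m; ΣW sinα = 189.6 kN/m
Resisting = 296.9 + 611.0·tan28.1° = 296.9 + 326.2 = 623.2 kN/m
FS = 623.2 / 189.6 = 3.286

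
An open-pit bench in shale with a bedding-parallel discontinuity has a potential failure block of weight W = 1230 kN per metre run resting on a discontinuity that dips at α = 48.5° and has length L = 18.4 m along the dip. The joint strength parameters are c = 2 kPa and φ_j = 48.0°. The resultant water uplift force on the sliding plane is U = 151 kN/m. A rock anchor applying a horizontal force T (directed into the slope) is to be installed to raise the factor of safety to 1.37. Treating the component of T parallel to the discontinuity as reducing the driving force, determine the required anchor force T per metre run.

Resolving forces along and normal to the sliding plane, with the horizontal anchor force T adding T·sinα to the effective normal force and T·cosα acting up the plane against the driving force:
FS = [cL + (W cosα − U + T sinα) tanφ_j] / [W sinα − T cosα]
Without the anchor: N' = 664.0 kN/m, driving T_d = 921.2 kN/m, resisting R = 2·18.4 + 664.0·tan48.0° = 774.3 kN/m, FS = 0.84.
Setting FS = 1.37 and solving for T:
1.37·(921.2 − T cos48.5°) = 774.3 + T sin48.5°·tan48.0°
T·(sin48.5°·tan48.0° + 1.37·cos48.5°) = 1.37·921.2 − 774.3
T·(0.7490·1.1106 + 1.37·0.6626) = 1262.1 − 774.3 = 487.8
T·1.7396 = 487.8
T = 280.4 kN/m

T = 280 kN/m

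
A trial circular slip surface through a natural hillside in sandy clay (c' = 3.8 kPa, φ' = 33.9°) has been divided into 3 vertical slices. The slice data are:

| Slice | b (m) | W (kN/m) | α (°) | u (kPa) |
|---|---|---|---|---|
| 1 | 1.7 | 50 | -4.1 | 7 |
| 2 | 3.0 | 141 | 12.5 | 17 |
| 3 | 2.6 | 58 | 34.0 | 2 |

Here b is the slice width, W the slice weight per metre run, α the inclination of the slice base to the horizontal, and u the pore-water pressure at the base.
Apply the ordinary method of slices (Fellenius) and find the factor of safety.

FS = 2.38

Ordinary method of slices: FS = Σ[c'·Δl_i + (W_i cosα_i − u_i·Δl_i)·tanφ'] / Σ W_i sinα_i, with Δl_i = b_i / cosα_i.
Slice 1: Δl = 1.7/cos(-4.1°) = 1.704 m; N'_1 = 50·cos(-4.1°) − 7·1.704 = 37.9; c'Δl = 6.48; W sinα = -3.6
Slice 2: Δl = 3.0/cos12.5° = 3.073 m; N'_2 = 141·cos12.5° − 17·3.073 = 85.4; c'Δl = 11.68; W sinα = 30.5
Slice 3: Δl = 2.6/cos34.0° = 3.136 m; N'_3 = 58·cos34.0° − 2·3.136 = 41.8; c'Δl = 11.92; W sinα = 32.4
Σc'Δl = 30.1 kN/m; ΣN' = 165.2 kN/m; ΣW sinα = 59.4 kN/m
Resisting = 30.1 + 165.2·tan33.9° = 30.1 + 111.0 = 141.1 kN/m
FS = 141.1 / 59.4 = 2.376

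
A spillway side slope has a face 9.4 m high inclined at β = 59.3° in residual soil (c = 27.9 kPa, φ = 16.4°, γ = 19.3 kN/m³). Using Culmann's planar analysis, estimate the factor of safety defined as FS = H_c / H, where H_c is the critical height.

H_c = (4c/γ) · sinβ cosφ / [1 − cos(β − φ)]
    = (4·27.9/19.3) · sin59.3°·cos16.4° / [1 − cos42.9°]
    = 5.782 · 0.8249 / 0.2675 = 17.83 m
FS = H_c / H = 17.83 / 9.4 = 1.897

FS = 1.90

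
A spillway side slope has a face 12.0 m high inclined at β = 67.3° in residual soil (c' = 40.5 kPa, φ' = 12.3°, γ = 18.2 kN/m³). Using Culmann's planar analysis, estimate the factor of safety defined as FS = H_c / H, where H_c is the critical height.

H_c = (4c'/γ) · sinβ cosφ' / [1 − cos(β − φ')]
    = (4·40.5/18.2) · sin67.3°·cos12.3° / [1 − cos55.0°]
    = 8.901 · 0.9014 / 0.4264 = 18.81 m
FS = H_c / H = 18.81 / 12.0 = 1.568

FS = 1.57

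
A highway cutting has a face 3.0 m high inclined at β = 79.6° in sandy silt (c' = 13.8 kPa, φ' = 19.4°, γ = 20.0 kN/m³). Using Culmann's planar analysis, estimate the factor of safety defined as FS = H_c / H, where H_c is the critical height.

FS = 1.70

H_c = (4c'/γ) · sinβ cosφ' / [1 − cos(β − φ')]
    = (4·13.8/20.0) · sin79.6°·cos19.4° / [1 − cos60.2°]
    = 2.760 · 0.9277 / 0.5030 = 5.09 m
FS = H_c / H = 5.09 / 3.0 = 1.697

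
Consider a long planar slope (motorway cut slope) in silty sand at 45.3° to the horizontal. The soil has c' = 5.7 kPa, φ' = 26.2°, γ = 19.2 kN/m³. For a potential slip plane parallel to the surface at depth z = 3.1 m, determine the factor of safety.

FS = 0.68

For an infinite slope with a slip plane parallel to the surface (no pore pressure): FS = [c' + γz cos²β tanφ'] / [γz sinβ cosβ].
γz = 19.2·3.1 = 59.52 kN/m²
Numerator = 5.7 + 59.52·cos²45.3°·tan26.2° = 5.7 + 59.52·0.4948·0.4921 = 20.190 kPa
Denominator = 59.52·sin45.3°·cos45.3° = 59.52·0.7108·0.7034 = 29.758 kPa
FS = 20.190 / 29.758 = 0.678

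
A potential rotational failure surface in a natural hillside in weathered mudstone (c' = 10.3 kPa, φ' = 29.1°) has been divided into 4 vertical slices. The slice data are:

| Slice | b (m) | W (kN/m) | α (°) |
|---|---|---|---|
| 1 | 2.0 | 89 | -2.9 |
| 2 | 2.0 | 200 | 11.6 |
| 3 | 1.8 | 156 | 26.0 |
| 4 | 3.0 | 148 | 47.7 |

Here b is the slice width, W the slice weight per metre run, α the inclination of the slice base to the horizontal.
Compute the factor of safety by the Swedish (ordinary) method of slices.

FS = 1.87

Ordinary method of slices: FS = Σ[c'·Δl_i + (W_i cosα_i)·tanφ'] / Σ W_i sinα_i, with Δl_i = b_i / cosα_i.
Slice 1: Δl = 2.0/cos(-2.9°) = 2.003 m; N'_1 = 89·cos(-2.9°) = 88.9; c'Δl = 20.63; W sinα = -4.5
Slice 2: Δl = 2.0/cos11.6° = 2.042 m; N'_2 = 200·cos11.6° = 195.9; c'Δl = 21.03; W sinα = 40.2
Slice 3: Δl = 1.8/cos26.0° = 2.003 m; N'_3 = 156·cos26.0° = 140.2; c'Δl = 20.63; W sinα = 68.4
Slice 4: Δl = 3.0/cos47.7° = 4.458 m; N'_4 = 148·cos47.7° = 99.6; c'Δl = 45.91; W sinα = 109.5
Σc'Δl = 108.2 kN/m; ΣN' = 524.6 kN/m; ΣW sinα = 213.6 kN/m
Resisting = 108.2 + 524.6·tan29.1° = 108.2 + 292.0 = 400.2 kN/m
FS = 400.2 / 213.6 = 1.874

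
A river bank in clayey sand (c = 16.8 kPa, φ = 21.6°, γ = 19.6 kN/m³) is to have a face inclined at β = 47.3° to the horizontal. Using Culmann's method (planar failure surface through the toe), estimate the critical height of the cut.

Culmann's analysis gives the critical failure plane at α_cr = (β + φ)/2 = (47.3 + 21.6)/2 = 34.5°, and the critical height
H_c = (4c/γ) · sinβ cosφ / [1 − cos(β − φ)]
    = (4·16.8/19.6) · sin47.3°·cos21.6° / [1 − cos(25.7°)]
    = 3.429 · 0.7349·0.9298 / [1 − 0.9011]
    = 3.429 · 0.6833 / 0.0989
    = 23.68 m

H_c = 23.68 m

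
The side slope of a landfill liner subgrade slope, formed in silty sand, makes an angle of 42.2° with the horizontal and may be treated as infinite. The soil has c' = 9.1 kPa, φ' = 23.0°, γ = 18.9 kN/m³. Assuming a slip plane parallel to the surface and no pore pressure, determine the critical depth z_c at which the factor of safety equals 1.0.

Setting FS = 1.00 in FS = [c' + γz cos²β tanφ'] / [γz sinβ cosβ] and solving for z:
z = c' / [γ cosβ (FS·sinβ − cosβ·tanφ')]
  = 9.1 / [18.9·cos42.2°·(1.00·sin42.2° − cos42.2°·tan23.0°)]
  = 9.1 / [18.9·0.7408·(1.00·0.6717 − 0.7408·0.4245)]
  = 9.1 / 5.0022 = 1.819 m

z_c = 1.82 m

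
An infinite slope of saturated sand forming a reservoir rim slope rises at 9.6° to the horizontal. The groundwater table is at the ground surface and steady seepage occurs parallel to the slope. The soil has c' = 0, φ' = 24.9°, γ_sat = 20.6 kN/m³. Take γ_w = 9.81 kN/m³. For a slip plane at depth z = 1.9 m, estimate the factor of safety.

With seepage parallel to the slope and the water table at the surface, the effective normal stress on the slip plane uses the buoyant unit weight γ' = γ_sat − γ_w while the driving shear stress uses γ_sat:
FS = [c' + γ' z cos²β tanφ'] / [γ_sat z sinβ cosβ]
(For c' = 0 this reduces to FS = (γ'/γ_sat)·tanφ'/tanβ.)
γ' = 20.6 − 9.81 = 10.79 kN/m³
Numerator = 0.0 + 10.79·1.9·cos²9.6°·tan24.9° = 0.0 + 10.79·1.9·0.9722·0.4642 = 9.252 kPa
Denominator = 20.6·1.9·sin9.6°·cos9.6° = 20.6·1.9·0.1668·0.9860 = 6.436 kPa
FS = 9.252 / 6.436 = 1.437

FS = 1.44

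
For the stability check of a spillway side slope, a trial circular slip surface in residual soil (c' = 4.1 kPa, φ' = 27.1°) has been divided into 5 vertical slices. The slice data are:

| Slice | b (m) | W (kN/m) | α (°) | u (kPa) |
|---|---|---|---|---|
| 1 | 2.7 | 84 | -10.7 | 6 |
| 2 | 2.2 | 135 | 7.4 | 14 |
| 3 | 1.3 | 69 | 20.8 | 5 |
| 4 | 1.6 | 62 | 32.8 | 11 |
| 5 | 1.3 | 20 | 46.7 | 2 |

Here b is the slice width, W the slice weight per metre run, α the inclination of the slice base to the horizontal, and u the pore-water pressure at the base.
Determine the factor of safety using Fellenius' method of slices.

Ordinary method of slices: FS = Σ[c'·Δl_i + (W_i cosα_i − u_i·Δl_i)·tanφ'] / Σ W_i sinα_i, with Δl_i = b_i / cosα_i.
Slice 1: Δl = 2.7/cos(-10.7°) = 2.748 m; N'_1 = 84·cos(-10.7°) − 6·2.748 = 66.1; c'Δl = 11.27; W sinα = -15.6
Slice 2: Δl = 2.2/cos7.4° = 2.218 m; N'_2 = 135·cos7.4° − 14·2.218 = 102.8; c'Δl = 9.10; W sinα = 17.4
Slice 3: Δl = 1.3/cos20.8° = 1.391 m; N'_3 = 69·cos20.8° − 5·1.391 = 57.5; c'Δl = 5.70; W sinα = 24.5
Slice 4: Δl = 1.6/cos32.8° = 1.903 m; N'_4 = 62·cos32.8° − 11·1.903 = 31.2; c'Δl = 7.80; W sinα = 33.6
Slice 5: Δl = 1.3/cos46.7° = 1.896 m; N'_5 = 20·cos46.7° − 2·1.896 = 9.9; c'Δl = 7.77; W sinα = 14.6
Σc'Δl = 41.6 kN/m; ΣN' = 267.5 kN/m; ΣW sinα = 74.4 kN/m
Resisting = 41.6 + 267.5·tan27.1° = 41.6 + 136.9 = 178.5 kN/m
FS = 178.5 / 74.4 = 2.399

FS = 2.40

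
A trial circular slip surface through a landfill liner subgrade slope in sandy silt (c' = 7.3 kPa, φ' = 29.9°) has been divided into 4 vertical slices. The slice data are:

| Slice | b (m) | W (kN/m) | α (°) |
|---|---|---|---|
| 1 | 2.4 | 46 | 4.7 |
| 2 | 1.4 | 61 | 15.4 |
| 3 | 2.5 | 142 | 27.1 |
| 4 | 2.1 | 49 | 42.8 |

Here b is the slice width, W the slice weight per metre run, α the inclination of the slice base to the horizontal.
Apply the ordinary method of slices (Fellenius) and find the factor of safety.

Ordinary method of slices: FS = Σ[c'·Δl_i + (W_i cosα_i)·tanφ'] / Σ W_i sinα_i, with Δl_i = b_i / cosα_i.
Slice 1: Δl = 2.4/cos4.7° = 2.408 m; N'_1 = 46·cos4.7° = 45.8; c'Δl = 17.58; W sinα = 3.8
Slice 2: Δl = 1.4/cos15.4° = 1.452 m; N'_2 = 61·cos15.4° = 58.8; c'Δl = 10.60; W sinα = 16.2
Slice 3: Δl = 2.5/cos27.1° = 2.808 m; N'_3 = 142·cos27.1° = 126.4; c'Δl = 20.50; W sinα = 64.7
Slice 4: Δl = 2.1/cos42.8° = 2.862 m; N'_4 = 49·cos42.8° = 36.0; c'Δl = 20.89; W sinα = 33.3
Σc'Δl = 69.6 kN/m; ΣN' = 267.0 kN/m; ΣW sinα = 117.9 kN/m
Resisting = 69.6 + 267.0·tan29.9° = 69.6 + 153.5 = 223.1 kN/m
FS = 223.1 / 117.9 = 1.892

FS = 1.89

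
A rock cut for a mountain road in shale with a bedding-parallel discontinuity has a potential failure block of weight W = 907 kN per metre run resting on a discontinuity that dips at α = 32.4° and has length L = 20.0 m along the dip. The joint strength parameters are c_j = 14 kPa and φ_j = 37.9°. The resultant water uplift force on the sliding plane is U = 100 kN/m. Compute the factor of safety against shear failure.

Resolving the block weight along and normal to the plane and applying the Mohr–Coulomb strength on the joint:
N' = W cosα − U = 907·cos32.4° − 100 = 665.8 kN/m
Driving force T = W sinα = 907·sin32.4° = 486.0 kN/m
Resisting force R = c_j·L + N'·tanφ_j = 14·20.0 + 665.8·tan37.9° = 280.0 + 518.3 = 798.3 kN/m
FS = R / T = 798.3 / 486.0 = 1.643

FS = 1.64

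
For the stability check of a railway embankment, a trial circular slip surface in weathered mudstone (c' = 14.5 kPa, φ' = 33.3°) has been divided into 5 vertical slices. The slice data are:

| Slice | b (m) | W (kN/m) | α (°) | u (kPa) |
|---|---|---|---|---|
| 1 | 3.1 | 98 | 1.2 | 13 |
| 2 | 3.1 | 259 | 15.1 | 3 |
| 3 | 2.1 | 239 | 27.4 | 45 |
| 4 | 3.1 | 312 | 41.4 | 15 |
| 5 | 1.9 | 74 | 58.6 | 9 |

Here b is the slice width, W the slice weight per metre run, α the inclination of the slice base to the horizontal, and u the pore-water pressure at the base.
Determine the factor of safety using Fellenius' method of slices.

Ordinary method of slices: FS = Σ[c'·Δl_i + (W_i cosα_i − u_i·Δl_i)·tanφ'] / Σ W_i sinα_i, with Δl_i = b_i / cosα_i.
Slice 1: Δl = 3.1/cos1.2° = 3.101 m; N'_1 = 98·cos1.2° − 13·3.101 = 57.7; c'Δl = 44.96; W sinα = 2.1
Slice 2: Δl = 3.1/cos15.1° = 3.211 m; N'_2 = 259·cos15.1° − 3·3.211 = 240.4; c'Δl = 46.56; W sinα = 67.5
Slice 3: Δl = 2.1/cos27.4° = 2.365 m; N'_3 = 239·cos27.4° − 45·2.365 = 105.7; c'Δl = 34.30; W sinα = 110.0
Slice 4: Δl = 3.1/cos41.4° = 4.133 m; N'_4 = 312·cos41.4° − 15·4.133 = 172.0; c'Δl = 59.92; W sinα = 206.3
Slice 5: Δl = 1.9/cos58.6° = 3.647 m; N'_5 = 74·cos58.6° − 9·3.647 = 5.7; c'Δl = 52.88; W sinα = 63.2
Σc'Δl = 238.6 kN/m; ΣN' = 581.6 kN/m; ΣW sinα = 449.0 kN/m
Resisting = 238.6 + 581.6·tan33.3° = 238.6 + 382.1 = 620.7 kN/m
FS = 620.7 / 449.0 = 1.382

FS = 1.38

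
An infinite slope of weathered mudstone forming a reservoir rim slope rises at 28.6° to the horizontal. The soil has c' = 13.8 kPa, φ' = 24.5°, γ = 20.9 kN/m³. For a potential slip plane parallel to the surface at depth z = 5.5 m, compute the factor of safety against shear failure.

For an infinite slope with a slip plane parallel to the surface (no pore pressure): FS = [c' + γz cos²β tanφ'] / [γz sinβ cosβ].
γz = 20.9·5.5 = 114.95 kN/m²
Numerator = 13.8 + 114.95·cos²28.6°·tan24.5° = 13.8 + 114.95·0.7709·0.4557 = 54.182 kPa
Denominator = 114.95·sin28.6°·cos28.6° = 114.95·0.4787·0.8780 = 48.312 kPa
FS = 54.182 / 48.312 = 1.122

FS = 1.12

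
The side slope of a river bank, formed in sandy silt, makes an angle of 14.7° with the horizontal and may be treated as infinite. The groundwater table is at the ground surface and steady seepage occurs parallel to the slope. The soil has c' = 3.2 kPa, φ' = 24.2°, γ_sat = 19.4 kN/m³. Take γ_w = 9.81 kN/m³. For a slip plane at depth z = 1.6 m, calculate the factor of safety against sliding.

FS = 1.27

With seepage parallel to the slope and the water table at the surface, the effective normal stress on the slip plane uses the buoyant unit weight γ' = γ_sat − γ_w while the driving shear stress uses γ_sat:
FS = [c' + γ' z cos²β tanφ'] / [γ_sat z sinβ cosβ]
γ' = 19.4 − 9.81 = 9.59 kN/m³
Numerator = 3.2 + 9.59·1.6·cos²14.7°·tan24.2° = 3.2 + 9.59·1.6·0.9356·0.4494 = 9.652 kPa
Denominator = 19.4·1.6·sin14.7°·cos14.7° = 19.4·1.6·0.2538·0.9673 = 7.619 kPa
FS = 9.652 / 7.619 = 1.267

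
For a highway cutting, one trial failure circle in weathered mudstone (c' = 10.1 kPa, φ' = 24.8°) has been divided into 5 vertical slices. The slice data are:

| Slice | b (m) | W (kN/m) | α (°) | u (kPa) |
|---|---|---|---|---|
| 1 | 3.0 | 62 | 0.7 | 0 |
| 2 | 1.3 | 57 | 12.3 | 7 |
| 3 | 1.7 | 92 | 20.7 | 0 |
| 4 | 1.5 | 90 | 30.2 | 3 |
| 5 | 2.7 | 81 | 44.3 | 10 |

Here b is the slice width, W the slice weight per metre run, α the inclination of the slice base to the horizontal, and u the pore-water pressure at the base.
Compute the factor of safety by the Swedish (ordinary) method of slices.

Ordinary method of slices: FS = Σ[c'·Δl_i + (W_i cosα_i − u_i·Δl_i)·tanφ'] / Σ W_i sinα_i, with Δl_i = b_i / cosα_i.
Slice 1: Δl = 3.0/cos0.7° = 3.000 m; N'_1 = 62·cos0.7° − 0·3.000 = 62.0; c'Δl = 30.30; W sinα = 0.8
Slice 2: Δl = 1.3/cos12.3° = 1.331 m; N'_2 = 57·cos12.3° − 7·1.331 = 46.4; c'Δl = 13.44; W sinα = 12.1
Slice 3: Δl = 1.7/cos20.7° = 1.817 m; N'_3 = 92·cos20.7° − 0·1.817 = 86.1; c'Δl = 18.35; W sinα = 32.5
Slice 4: Δl = 1.5/cos30.2° = 1.736 m; N'_4 = 90·cos30.2° − 3·1.736 = 72.6; c'Δl = 17.53; W sinα = 45.3
Slice 5: Δl = 2.7/cos44.3° = 3.773 m; N'_5 = 81·cos44.3° − 10·3.773 = 20.2; c'Δl = 38.10; W sinα = 56.6
Σc'Δl = 117.7 kN/m; ΣN' = 287.3 kN/m; ΣW sinα = 147.3 kN/m
Resisting = 117.7 + 287.3·tan24.8° = 117.7 + 132.7 = 250.5 kN/m
FS = 250.5 / 147.3 = 1.701

FS = 1.70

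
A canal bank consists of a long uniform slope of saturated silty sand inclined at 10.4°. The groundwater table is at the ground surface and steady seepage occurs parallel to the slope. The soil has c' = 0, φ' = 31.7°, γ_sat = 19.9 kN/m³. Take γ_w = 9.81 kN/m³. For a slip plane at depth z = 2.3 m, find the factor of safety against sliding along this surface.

FS = 1.71

With seepage parallel to the slope and the water table at the surface, the effective normal stress on the slip plane uses the buoyant unit weight γ' = γ_sat − γ_w while the driving shear stress uses γ_sat:
FS = [c' + γ' z cos²β tanφ'] / [γ_sat z sinβ cosβ]
(For c' = 0 this reduces to FS = (γ'/γ_sat)·tanφ'/tanβ.)
γ' = 19.9 − 9.81 = 10.09 kN/m³
Numerator = 0.0 + 10.09·2.3·cos²10.4°·tan31.7° = 0.0 + 10.09·2.3·0.9674·0.6176 = 13.866 kPa
Denominator = 19.9·2.3·sin10.4°·cos10.4° = 19.9·2.3·0.1805·0.9836 = 8.127 kPa
FS = 13.866 / 8.127 = 1.706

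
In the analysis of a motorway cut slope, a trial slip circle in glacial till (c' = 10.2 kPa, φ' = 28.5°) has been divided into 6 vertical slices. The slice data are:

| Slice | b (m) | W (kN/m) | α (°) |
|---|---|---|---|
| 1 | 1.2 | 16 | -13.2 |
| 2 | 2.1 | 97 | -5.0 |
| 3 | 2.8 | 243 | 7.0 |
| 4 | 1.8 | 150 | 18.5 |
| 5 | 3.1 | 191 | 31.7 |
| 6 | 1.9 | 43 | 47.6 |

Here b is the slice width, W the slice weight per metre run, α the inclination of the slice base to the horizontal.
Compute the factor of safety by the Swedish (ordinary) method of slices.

Ordinary method of slices: FS = Σ[c'·Δl_i + (W_i cosα_i)·tanφ'] / Σ W_i sinα_i, with Δl_i = b_i / cosα_i.
Slice 1: Δl = 1.2/cos(-13.2°) = 1.233 m; N'_1 = 16·cos(-13.2°) = 15.6; c'Δl = 12.57; W sinα = -3.7
Slice 2: Δl = 2.1/cos(-5.0°) = 2.108 m; N'_2 = 97·cos(-5.0°) = 96.6; c'Δl = 21.50; W sinα = -8.5
Slice 3: Δl = 2.8/cos7.0° = 2.821 m; N'_3 = 243·cos7.0° = 241.2; c'Δl = 28.77; W sinα = 29.6
Slice 4: Δl = 1.8/cos18.5° = 1.898 m; N'_4 = 150·cos18.5° = 142.2; c'Δl = 19.36; W sinα = 47.6
Slice 5: Δl = 3.1/cos31.7° = 3.644 m; N'_5 = 191·cos31.7° = 162.5; c'Δl = 37.16; W sinα = 100.4
Slice 6: Δl = 1.9/cos47.6° = 2.818 m; N'_6 = 43·cos47.6° = 29.0; c'Δl = 28.74; W sinα = 31.8
Σc'Δl = 148.1 kN/m; ΣN' = 687.1 kN/m; ΣW sinα = 197.2 kN/m
Resisting = 148.1 + 687.1·tan28.5° = 148.1 + 373.1 = 521.2 kN/m
FS = 521.2 / 197.2 = 2.643

FS = 2.64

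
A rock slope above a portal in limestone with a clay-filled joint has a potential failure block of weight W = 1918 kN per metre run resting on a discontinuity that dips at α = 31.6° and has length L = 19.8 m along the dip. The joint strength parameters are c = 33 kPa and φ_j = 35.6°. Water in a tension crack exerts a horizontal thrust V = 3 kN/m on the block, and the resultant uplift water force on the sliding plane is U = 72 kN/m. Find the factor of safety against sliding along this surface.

Resolving the block weight along and normal to the plane and applying the Mohr–Coulomb strength on the joint:
N' = W cosα − U − V sinα = 1918·cos31.6° − 72 − 3·sin31.6° = 1560.0 kN/m
Driving force T = W sinα + V cosα = 1918·sin31.6° + 3·cos31.6° = 1007.6 kN/m
Resisting force R = c·L + N'·tanφ_j = 33·19.8 + 1560.0·tan35.6° = 653.4 + 1116.9 = 1770.3 kN/m
FS = R / T = 1770.3 / 1007.6 = 1.757

FS = 1.76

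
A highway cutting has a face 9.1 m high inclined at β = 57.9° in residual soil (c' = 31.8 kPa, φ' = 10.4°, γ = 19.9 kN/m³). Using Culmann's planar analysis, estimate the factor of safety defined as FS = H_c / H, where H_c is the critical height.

H_c = (4c'/γ) · sinβ cosφ' / [1 − cos(β − φ')]
    = (4·31.8/19.9) · sin57.9°·cos10.4° / [1 − cos47.5°]
    = 6.392 · 0.8332 / 0.3244 = 16.42 m
FS = H_c / H = 16.42 / 9.1 = 1.804

FS = 1.80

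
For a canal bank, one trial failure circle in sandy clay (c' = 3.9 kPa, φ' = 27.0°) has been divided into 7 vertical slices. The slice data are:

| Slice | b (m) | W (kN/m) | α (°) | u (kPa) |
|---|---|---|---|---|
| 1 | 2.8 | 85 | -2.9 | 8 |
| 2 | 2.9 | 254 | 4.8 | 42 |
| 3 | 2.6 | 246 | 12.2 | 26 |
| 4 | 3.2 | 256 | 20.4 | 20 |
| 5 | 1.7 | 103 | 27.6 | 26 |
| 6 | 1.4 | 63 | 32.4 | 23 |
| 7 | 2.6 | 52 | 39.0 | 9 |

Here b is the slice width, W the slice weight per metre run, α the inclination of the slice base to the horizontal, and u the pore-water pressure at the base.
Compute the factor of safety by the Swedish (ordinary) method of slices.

FS = 1.40

Ordinary method of slices: FS = Σ[c'·Δl_i + (W_i cosα_i − u_i·Δl_i)·tanφ'] / Σ W_i sinα_i, with Δl_i = b_i / cosα_i.
Slice 1: Δl = 2.8/cos(-2.9°) = 2.804 m; N'_1 = 85·cos(-2.9°) − 8·2.804 = 62.5; c'Δl = 10.93; W sinα = -4.3
Slice 2: Δl = 2.9/cos4.8° = 2.910 m; N'_2 = 254·cos4.8° − 42·2.910 = 130.9; c'Δl = 11.35; W sinα = 21.3
Slice 3: Δl = 2.6/cos12.2° = 2.660 m; N'_3 = 246·cos12.2° − 26·2.660 = 171.3; c'Δl = 10.37; W sinα = 52.0
Slice 4: Δl = 3.2/cos20.4° = 3.414 m; N'_4 = 256·cos20.4° − 20·3.414 = 171.7; c'Δl = 13.32; W sinα = 89.2
Slice 5: Δl = 1.7/cos27.6° = 1.918 m; N'_5 = 103·cos27.6° − 26·1.918 = 41.4; c'Δl = 7.48; W sinα = 47.7
Slice 6: Δl = 1.4/cos32.4° = 1.658 m; N'_6 = 63·cos32.4° − 23·1.658 = 15.1; c'Δl = 6.47; W sinα = 33.8
Slice 7: Δl = 2.6/cos39.0° = 3.346 m; N'_7 = 52·cos39.0° − 9·3.346 = 10.3; c'Δl = 13.05; W sinα = 32.7
Σc'Δl = 73.0 kN/m; ΣN' = 603.0 kN/m; ΣW sinα = 272.4 kN/m
Resisting = 73.0 + 603.0·tan27.0° = 73.0 + 307.3 = 380.2 kN/m
FS = 380.2 / 272.4 = 1.396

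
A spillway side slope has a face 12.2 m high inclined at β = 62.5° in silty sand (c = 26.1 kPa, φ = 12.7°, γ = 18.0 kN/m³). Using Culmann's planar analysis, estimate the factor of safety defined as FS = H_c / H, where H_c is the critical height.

FS = 1.16

H_c = (4c/γ) · sinβ cosφ / [1 − cos(β − φ)]
    = (4·26.1/18.0) · sin62.5°·cos12.7° / [1 − cos49.8°]
    = 5.800 · 0.8653 / 0.3545 = 14.16 m
FS = H_c / H = 14.16 / 12.2 = 1.160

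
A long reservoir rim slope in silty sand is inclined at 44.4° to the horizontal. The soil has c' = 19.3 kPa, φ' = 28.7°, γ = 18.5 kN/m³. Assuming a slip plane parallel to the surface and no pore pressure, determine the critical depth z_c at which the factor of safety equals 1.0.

z_c = 4.73 m

Setting FS = 1.00 in FS = [c' + γz cos²β tanφ'] / [γz sinβ cosβ] and solving for z:
z = c' / [γ cosβ (FS·sinβ − cosβ·tanφ')]
  = 19.3 / [18.5·cos44.4°·(1.00·sin44.4° − cos44.4°·tan28.7°)]
  = 19.3 / [18.5·0.7145·(1.00·0.6997 − 0.7145·0.5475)]
  = 19.3 / 4.0777 = 4.733 m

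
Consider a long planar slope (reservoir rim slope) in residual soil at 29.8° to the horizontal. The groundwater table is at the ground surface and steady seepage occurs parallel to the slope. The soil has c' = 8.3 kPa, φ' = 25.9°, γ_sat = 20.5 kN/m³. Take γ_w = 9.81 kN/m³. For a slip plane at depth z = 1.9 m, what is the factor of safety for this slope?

With seepage parallel to the slope and the water table at the surface, the effective normal stress on the slip plane uses the buoyant unit weight γ' = γ_sat − γ_w while the driving shear stress uses γ_sat:
FS = [c' + γ' z cos²β tanφ'] / [γ_sat z sinβ cosβ]
γ' = 20.5 − 9.81 = 10.69 kN/m³
Numerator = 8.3 + 10.69·1.9·cos²29.8°·tan25.9° = 8.3 + 10.69·1.9·0.7530·0.4856 = 15.727 kPa
Denominator = 20.5·1.9·sin29.8°·cos29.8° = 20.5·1.9·0.4970·0.8678 = 16.797 kPa
FS = 15.727 / 16.797 = 0.936

FS = 0.94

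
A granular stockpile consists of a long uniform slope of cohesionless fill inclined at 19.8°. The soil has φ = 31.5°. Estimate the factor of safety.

FS = 1.70

For a dry cohesionless infinite slope the factor of safety is FS = tanφ / tanβ.
FS = tan31.5° / tan19.8° = 0.6128 / 0.3600 = 1.702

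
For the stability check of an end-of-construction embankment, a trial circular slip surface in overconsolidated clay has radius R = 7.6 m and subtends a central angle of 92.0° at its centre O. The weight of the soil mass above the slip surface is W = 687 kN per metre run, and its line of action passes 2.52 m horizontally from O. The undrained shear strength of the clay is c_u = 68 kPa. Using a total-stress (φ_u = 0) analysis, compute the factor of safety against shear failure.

FS = 3.64

Taking moments about the centre O, the resisting moment is provided by the undrained shear strength acting along the arc:
Arc length L_a = R·θ = 7.6·(92.0°·π/180) = 7.6·1.6057 = 12.20 m
M_R = c_u·L_a·R = 68·12.20·7.6 = 6306.7 kN·m/m
M_D = W·d = 687·2.52 = 1731.2 kN·m/m
FS = M_R / M_D = 6306.7 / 1731.2 = 3.643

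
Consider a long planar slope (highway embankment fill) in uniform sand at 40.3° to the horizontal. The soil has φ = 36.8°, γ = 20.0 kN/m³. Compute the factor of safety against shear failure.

FS = 0.88

For a dry cohesionless infinite slope the factor of safety is FS = tanφ / tanβ.
FS = tan36.8° / tan40.3° = 0.7481 / 0.8481 = 0.882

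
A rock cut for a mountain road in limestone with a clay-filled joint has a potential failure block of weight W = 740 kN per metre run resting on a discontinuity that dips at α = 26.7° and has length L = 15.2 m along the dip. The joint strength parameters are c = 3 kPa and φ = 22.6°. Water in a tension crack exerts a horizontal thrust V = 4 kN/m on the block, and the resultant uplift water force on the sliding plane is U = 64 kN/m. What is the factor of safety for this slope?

Resolving the block weight along and normal to the plane and applying the Mohr–Coulomb strength on the joint:
N' = W cosα − U − V sinα = 740·cos26.7° − 64 − 4·sin26.7° = 595.3 kN/m
Driving force T = W sinα + V cosα = 740·sin26.7° + 4·cos26.7° = 336.1 kN/m
Resisting force R = c·L + N'·tanφ = 3·15.2 + 595.3·tan22.6° = 45.6 + 247.8 = 293.4 kN/m
FS = R / T = 293.4 / 336.1 = 0.873

FS = 0.87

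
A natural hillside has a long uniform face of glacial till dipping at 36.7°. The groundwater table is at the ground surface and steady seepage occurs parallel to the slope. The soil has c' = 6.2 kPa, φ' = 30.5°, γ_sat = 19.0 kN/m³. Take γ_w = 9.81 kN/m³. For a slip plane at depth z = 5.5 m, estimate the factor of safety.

FS = 0.51

With seepage parallel to the slope and the water table at the surface, the effective normal stress on the slip plane uses the buoyant unit weight γ' = γ_sat − γ_w while the driving shear stress uses γ_sat:
FS = [c' + γ' z cos²β tanφ'] / [γ_sat z sinβ cosβ]
γ' = 19.0 − 9.81 = 9.19 kN/m³
Numerator = 6.2 + 9.19·5.5·cos²36.7°·tan30.5° = 6.2 + 9.19·5.5·0.6428·0.5890 = 25.340 kPa
Denominator = 19.0·5.5·sin36.7°·cos36.7° = 19.0·5.5·0.5976·0.8018 = 50.072 kPa
FS = 25.340 / 50.072 = 0.506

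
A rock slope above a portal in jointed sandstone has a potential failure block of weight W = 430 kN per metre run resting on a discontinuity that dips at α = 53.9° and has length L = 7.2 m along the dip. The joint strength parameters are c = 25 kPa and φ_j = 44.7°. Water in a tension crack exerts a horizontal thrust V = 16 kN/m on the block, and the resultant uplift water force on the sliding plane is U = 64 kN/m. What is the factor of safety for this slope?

FS = 0.99

Resolving the block weight along and normal to the plane and applying the Mohr–Coulomb strength on the joint:
N' = W cosα − U − V sinα = 430·cos53.9° − 64 − 16·sin53.9° = 176.4 kN/m
Driving force T = W sinα + V cosα = 430·sin53.9° + 16·cos53.9° = 356.9 kN/m
Resisting force R = c·L + N'·tanφ_j = 25·7.2 + 176.4·tan44.7° = 180.0 + 174.6 = 354.6 kN/m
FS = R / T = 354.6 / 356.9 = 0.994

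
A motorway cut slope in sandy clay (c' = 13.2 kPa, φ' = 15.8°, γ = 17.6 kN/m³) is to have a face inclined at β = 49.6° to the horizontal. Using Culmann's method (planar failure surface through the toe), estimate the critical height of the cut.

Culmann's analysis gives the critical failure plane at α_cr = (β + φ')/2 = (49.6 + 15.8)/2 = 32.7°, and the critical height
H_c = (4c'/γ) · sinβ cosφ' / [1 − cos(β − φ')]
    = (4·13.2/17.6) · sin49.6°·cos15.8° / [1 − cos(33.8°)]
    = 3.000 · 0.7615·0.9622 / [1 − 0.8310]
    = 3.000 · 0.7328 / 0.1690
    = 13.01 m

H_c = 13.01 m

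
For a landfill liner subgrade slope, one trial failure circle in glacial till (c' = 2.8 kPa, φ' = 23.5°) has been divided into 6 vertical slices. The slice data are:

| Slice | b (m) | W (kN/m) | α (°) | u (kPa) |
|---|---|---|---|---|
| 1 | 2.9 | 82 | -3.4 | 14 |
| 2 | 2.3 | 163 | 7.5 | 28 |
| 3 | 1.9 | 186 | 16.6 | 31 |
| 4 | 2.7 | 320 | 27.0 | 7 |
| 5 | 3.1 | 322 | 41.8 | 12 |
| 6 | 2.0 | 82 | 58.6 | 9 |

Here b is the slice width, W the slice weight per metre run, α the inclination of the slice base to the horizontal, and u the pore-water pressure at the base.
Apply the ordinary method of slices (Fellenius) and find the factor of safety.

FS = 0.73

Ordinary method of slices: FS = Σ[c'·Δl_i + (W_i cosα_i − u_i·Δl_i)·tanφ'] / Σ W_i sinα_i, with Δl_i = b_i / cosα_i.
Slice 1: Δl = 2.9/cos(-3.4°) = 2.905 m; N'_1 = 82·cos(-3.4°) − 14·2.905 = 41.2; c'Δl = 8.13; W sinα = -4.9
Slice 2: Δl = 2.3/cos7.5° = 2.320 m; N'_2 = 163·cos7.5° − 28·2.320 = 96.6; c'Δl = 6.50; W sinα = 21.3
Slice 3: Δl = 1.9/cos16.6° = 1.983 m; N'_3 = 186·cos16.6° − 31·1.983 = 116.8; c'Δl = 5.55; W sinα = 53.1
Slice 4: Δl = 2.7/cos27.0° = 3.030 m; N'_4 = 320·cos27.0° − 7·3.030 = 263.9; c'Δl = 8.48; W sinα = 145.3
Slice 5: Δl = 3.1/cos41.8° = 4.158 m; N'_5 = 322·cos41.8° − 12·4.158 = 190.1; c'Δl = 11.64; W sinα = 214.6
Slice 6: Δl = 2.0/cos58.6° = 3.839 m; N'_6 = 82·cos58.6° − 9·3.839 = 8.2; c'Δl = 10.75; W sinα = 70.0
Σc'Δl = 51.1 kN/m; ΣN' = 716.8 kN/m; ΣW sinα = 499.4 kN/m
Resisting = 51.1 + 716.8·tan23.5° = 51.1 + 311.7 = 362.8 kN/m
FS = 362.8 / 499.4 = 0.726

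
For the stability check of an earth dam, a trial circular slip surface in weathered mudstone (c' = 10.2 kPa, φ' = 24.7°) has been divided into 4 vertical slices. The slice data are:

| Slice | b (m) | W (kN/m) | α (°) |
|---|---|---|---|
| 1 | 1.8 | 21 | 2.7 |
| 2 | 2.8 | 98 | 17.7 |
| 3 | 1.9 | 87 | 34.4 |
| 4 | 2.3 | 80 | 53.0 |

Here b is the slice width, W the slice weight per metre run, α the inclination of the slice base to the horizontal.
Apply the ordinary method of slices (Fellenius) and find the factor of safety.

FS = 1.52

Ordinary method of slices: FS = Σ[c'·Δl_i + (W_i cosα_i)·tanφ'] / Σ W_i sinα_i, with Δl_i = b_i / cosα_i.
Slice 1: Δl = 1.8/cos2.7° = 1.802 m; N'_1 = 21·cos2.7° = 21.0; c'Δl = 18.38; W sinα = 1.0
Slice 2: Δl = 2.8/cos17.7° = 2.939 m; N'_2 = 98·cos17.7° = 93.4; c'Δl = 29.98; W sinα = 29.8
Slice 3: Δl = 1.9/cos34.4° = 2.303 m; N'_3 = 87·cos34.4° = 71.8; c'Δl = 23.49; W sinα = 49.2
Slice 4: Δl = 2.3/cos53.0° = 3.822 m; N'_4 = 80·cos53.0° = 48.1; c'Δl = 38.98; W sinα = 63.9
Σc'Δl = 110.8 kN/m; ΣN' = 234.3 kN/m; ΣW sinα = 143.8 kN/m
Resisting = 110.8 + 234.3·tan24.7° = 110.8 + 107.8 = 218.6 kN/m
FS = 218.6 / 143.8 = 1.520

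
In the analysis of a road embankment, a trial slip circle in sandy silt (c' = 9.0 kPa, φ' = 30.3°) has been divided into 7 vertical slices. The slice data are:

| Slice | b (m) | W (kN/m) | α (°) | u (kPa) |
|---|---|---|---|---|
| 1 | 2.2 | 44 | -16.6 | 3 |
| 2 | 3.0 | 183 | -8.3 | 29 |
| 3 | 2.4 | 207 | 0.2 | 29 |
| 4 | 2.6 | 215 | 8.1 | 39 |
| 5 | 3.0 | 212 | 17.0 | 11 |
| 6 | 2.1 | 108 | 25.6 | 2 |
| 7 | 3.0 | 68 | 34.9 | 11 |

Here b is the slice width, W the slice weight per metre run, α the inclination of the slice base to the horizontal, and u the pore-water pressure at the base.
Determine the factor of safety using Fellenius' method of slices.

FS = 3.99

Ordinary method of slices: FS = Σ[c'·Δl_i + (W_i cosα_i − u_i·Δl_i)·tanφ'] / Σ W_i sinα_i, with Δl_i = b_i / cosα_i.
Slice 1: Δl = 2.2/cos(-16.6°) = 2.296 m; N'_1 = 44·cos(-16.6°) − 3·2.296 = 35.3; c'Δl = 20.66; W sinα = -12.6
Slice 2: Δl = 3.0/cos(-8.3°) = 3.032 m; N'_2 = 183·cos(-8.3°) − 29·3.032 = 93.2; c'Δl = 27.29; W sinα = -26.4
Slice 3: Δl = 2.4/cos0.2° = 2.400 m; N'_3 = 207·cos0.2° − 29·2.400 = 137.4; c'Δl = 21.60; W sinα = 0.7
Slice 4: Δl = 2.6/cos8.1° = 2.626 m; N'_4 = 215·cos8.1° − 39·2.626 = 110.4; c'Δl = 23.64; W sinα = 30.3
Slice 5: Δl = 3.0/cos17.0° = 3.137 m; N'_5 = 212·cos17.0° − 11·3.137 = 168.2; c'Δl = 28.23; W sinα = 62.0
Slice 6: Δl = 2.1/cos25.6° = 2.329 m; N'_6 = 108·cos25.6° − 2·2.329 = 92.7; c'Δl = 20.96; W sinα = 46.7
Slice 7: Δl = 3.0/cos34.9° = 3.658 m; N'_7 = 68·cos34.9° − 11·3.658 = 15.5; c'Δl = 32.92; W sinα = 38.9
Σc'Δl = 175.3 kN/m; ΣN' = 652.8 kN/m; ΣW sinα = 139.6 kN/m
Resisting = 175.3 + 652.8·tan30.3° = 175.3 + 381.5 = 556.7 kN/m
FS = 556.7 / 139.6 = 3.989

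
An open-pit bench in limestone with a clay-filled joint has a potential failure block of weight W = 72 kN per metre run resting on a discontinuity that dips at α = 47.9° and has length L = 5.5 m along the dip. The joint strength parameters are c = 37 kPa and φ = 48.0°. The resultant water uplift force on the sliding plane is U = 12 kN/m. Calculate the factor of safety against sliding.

FS = 4.56

Resolving the block weight along and normal to the plane and applying the Mohr–Coulomb strength on the joint:
N' = W cosα − U = 72·cos47.9° − 12 = 36.3 kN/m
Driving force T = W sinα = 72·sin47.9° = 53.4 kN/m
Resisting force R = c·L + N'·tanφ = 37·5.5 + 36.3·tan48.0° = 203.5 + 40.3 = 243.8 kN/m
FS = R / T = 243.8 / 53.4 = 4.563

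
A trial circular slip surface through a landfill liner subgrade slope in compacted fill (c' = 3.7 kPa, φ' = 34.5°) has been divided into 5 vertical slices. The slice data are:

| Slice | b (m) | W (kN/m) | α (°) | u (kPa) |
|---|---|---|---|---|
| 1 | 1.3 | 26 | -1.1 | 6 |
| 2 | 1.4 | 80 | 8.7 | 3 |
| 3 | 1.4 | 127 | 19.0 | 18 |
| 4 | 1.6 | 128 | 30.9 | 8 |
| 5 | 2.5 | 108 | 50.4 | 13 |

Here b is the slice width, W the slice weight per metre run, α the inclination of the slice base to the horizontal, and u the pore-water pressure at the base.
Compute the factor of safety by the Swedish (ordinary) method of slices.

Ordinary method of slices: FS = Σ[c'·Δl_i + (W_i cosα_i − u_i·Δl_i)·tanφ'] / Σ W_i sinα_i, with Δl_i = b_i / cosα_i.
Slice 1: Δl = 1.3/cos(-1.1°) = 1.300 m; N'_1 = 26·cos(-1.1°) − 6·1.300 = 18.2; c'Δl = 4.81; W sinα = -0.5
Slice 2: Δl = 1.4/cos8.7° = 1.416 m; N'_2 = 80·cos8.7° − 3·1.416 = 74.8; c'Δl = 5.24; W sinα = 12.1
Slice 3: Δl = 1.4/cos19.0° = 1.481 m; N'_3 = 127·cos19.0° − 18·1.481 = 93.4; c'Δl = 5.48; W sinα = 41.3
Slice 4: Δl = 1.6/cos30.9° = 1.865 m; N'_4 = 128·cos30.9° − 8·1.865 = 94.9; c'Δl = 6.90; W sinα = 65.7
Slice 5: Δl = 2.5/cos50.4° = 3.922 m; N'_5 = 108·cos50.4° − 13·3.922 = 17.9; c'Δl = 14.51; W sinα = 83.2
Σc'Δl = 36.9 kN/m; ΣN' = 299.2 kN/m; ΣW sinα = 201.9 kN/m
Resisting = 36.9 + 299.2·tan34.5° = 36.9 + 205.7 = 242.6 kN/m
FS = 242.6 / 201.9 = 1.202

FS = 1.20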